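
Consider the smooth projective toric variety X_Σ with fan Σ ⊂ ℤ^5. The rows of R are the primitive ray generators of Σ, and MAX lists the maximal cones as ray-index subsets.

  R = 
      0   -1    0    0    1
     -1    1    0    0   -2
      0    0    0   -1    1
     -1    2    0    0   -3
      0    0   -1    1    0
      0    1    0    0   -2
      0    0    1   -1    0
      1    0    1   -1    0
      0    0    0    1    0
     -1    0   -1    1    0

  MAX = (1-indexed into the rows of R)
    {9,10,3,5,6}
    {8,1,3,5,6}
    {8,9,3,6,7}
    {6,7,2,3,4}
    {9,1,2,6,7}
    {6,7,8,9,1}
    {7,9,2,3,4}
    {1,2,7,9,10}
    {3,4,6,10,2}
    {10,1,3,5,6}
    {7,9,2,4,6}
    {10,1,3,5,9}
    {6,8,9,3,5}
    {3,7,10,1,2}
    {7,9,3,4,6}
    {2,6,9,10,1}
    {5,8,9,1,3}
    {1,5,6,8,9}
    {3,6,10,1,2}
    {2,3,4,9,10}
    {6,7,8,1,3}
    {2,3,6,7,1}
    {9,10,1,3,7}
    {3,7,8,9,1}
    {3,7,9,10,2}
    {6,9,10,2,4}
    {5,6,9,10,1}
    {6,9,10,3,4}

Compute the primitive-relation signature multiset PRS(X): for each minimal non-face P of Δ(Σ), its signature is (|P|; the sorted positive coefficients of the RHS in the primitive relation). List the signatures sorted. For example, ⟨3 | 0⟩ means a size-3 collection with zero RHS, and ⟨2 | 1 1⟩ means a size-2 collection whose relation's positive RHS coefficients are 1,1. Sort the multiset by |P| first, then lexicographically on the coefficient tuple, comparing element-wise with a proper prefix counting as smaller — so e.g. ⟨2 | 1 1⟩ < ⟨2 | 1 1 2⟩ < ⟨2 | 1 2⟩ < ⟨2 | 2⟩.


12 minimal non-faces of Δ(Σ) (on 10 rays):

  P = {5,7}:  v_{5} + v_{7} = 0 ; sig = ⟨2 | 0⟩
  P = {8,10}:  v_{8} + v_{10} = 0 ; sig = ⟨2 | 0⟩
  P = {1,4}:  v_{1} + v_{4} = v_{2} ; sig = ⟨2 | 1⟩
  P = {2,5}:  v_{2} + v_{5} = v_{6} + v_{10} ; sig = ⟨2 | 1 1⟩
  P = {2,8}:  v_{2} + v_{8} = v_{6} + v_{7} ; sig = ⟨2 | 1 1⟩
  P = {4,5}:  v_{4} + v_{5} = v_{3} + 2·v_{6} + v_{9} + v_{10} ; sig = ⟨2 | 1 1 1 2⟩
  P = {4,8}:  v_{4} + v_{8} = v_{3} + 2·v_{6} + v_{7} + v_{9} ; sig = ⟨2 | 1 1 1 2⟩
  P = {6,7,10}:  v_{6} + v_{7} + v_{10} = v_{2} ; sig = ⟨3 | 1⟩
  P = {4,7,10}:  v_{4} + v_{7} + v_{10} = 2·v_{2} + v_{3} + v_{9} ; sig = ⟨3 | 1 1 2⟩
  P = {1,3,6,9}:  v_{1} + v_{3} + v_{6} + v_{9} = 0 ; sig = ⟨4 | 0⟩
  P = {2,3,6,9}:  v_{2} + v_{3} + v_{6} + v_{9} = v_{4} ; sig = ⟨4 | 1⟩
  P = {1,2,3,9}:  v_{1} + v_{2} + v_{3} + v_{9} = v_{7} + v_{10} ; sig = ⟨4 | 1 1⟩

so the primitive-relation signature multiset is
[⟨2 | 0⟩, ⟨2 | 0⟩, ⟨2 | 1⟩, ⟨2 | 1 1⟩, ⟨2 | 1 1⟩, ⟨2 | 1 1 1 2⟩, ⟨2 | 1 1 1 2⟩, ⟨3 | 1⟩, ⟨3 | 1 1 2⟩, ⟨4 | 0⟩, ⟨4 | 1⟩, ⟨4 | 1 1⟩]


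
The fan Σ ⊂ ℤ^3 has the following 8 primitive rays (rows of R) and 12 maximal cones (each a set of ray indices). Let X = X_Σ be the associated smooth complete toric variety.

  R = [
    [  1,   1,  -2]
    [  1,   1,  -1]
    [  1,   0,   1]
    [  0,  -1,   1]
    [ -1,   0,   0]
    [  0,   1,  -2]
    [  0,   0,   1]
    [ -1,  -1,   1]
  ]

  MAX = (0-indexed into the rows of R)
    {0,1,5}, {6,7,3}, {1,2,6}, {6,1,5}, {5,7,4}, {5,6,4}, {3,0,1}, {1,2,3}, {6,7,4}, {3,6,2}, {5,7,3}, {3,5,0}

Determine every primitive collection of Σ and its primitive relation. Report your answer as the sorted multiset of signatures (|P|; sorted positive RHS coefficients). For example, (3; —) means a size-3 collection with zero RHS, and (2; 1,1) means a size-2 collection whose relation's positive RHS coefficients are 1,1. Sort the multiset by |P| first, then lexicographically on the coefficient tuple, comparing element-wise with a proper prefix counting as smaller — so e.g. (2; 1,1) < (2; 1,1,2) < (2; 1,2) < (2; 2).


The 14 primitive collections of Σ (r=8, n=3):

  P={1,7}:  v_{1} + v_{7} = 0 ; sig = (2; —)
  P={0,4}:  v_{0} + v_{4} = v_{5} ; sig = (2; 1)
  P={0,6}:  v_{0} + v_{6} = v_{1} ; sig = (2; 1)
  P={2,4}:  v_{2} + v_{4} = v_{6} ; sig = (2; 1)
  P={2,5}:  v_{2} + v_{5} = v_{1} ; sig = (2; 1)
  P={3,4}:  v_{3} + v_{4} = v_{7} ; sig = (2; 1)
  P={0,7}:  v_{0} + v_{7} = v_{3} + v_{5} ; sig = (2; 1,1)
  P={1,4}:  v_{1} + v_{4} = v_{5} + v_{6} ; sig = (2; 1,1)
  P={2,7}:  v_{2} + v_{7} = v_{3} + v_{6} ; sig = (2; 1,1)
  P={0,2}:  v_{0} + v_{2} = 2·v_{1} + v_{3} ; sig = (2; 1,2)
  P={3,5,6}:  v_{3} + v_{5} + v_{6} = 0 ; sig = (3; —)
  P={1,3,5}:  v_{1} + v_{3} + v_{5} = v_{0} ; sig = (3; 1)
  P={1,3,6}:  v_{1} + v_{3} + v_{6} = v_{2} ; sig = (3; 1)
  P={5,6,7}:  v_{5} + v_{6} + v_{7} = v_{4} ; sig = (3; 1)

so the primitive-relation signature multiset is
[(2; —), (2; 1), (2; 1), (2; 1), (2; 1), (2; 1), (2; 1,1), (2; 1,1), (2; 1,1), (2; 1,2), (3; —), (3; 1), (3; 1), (3; 1)]


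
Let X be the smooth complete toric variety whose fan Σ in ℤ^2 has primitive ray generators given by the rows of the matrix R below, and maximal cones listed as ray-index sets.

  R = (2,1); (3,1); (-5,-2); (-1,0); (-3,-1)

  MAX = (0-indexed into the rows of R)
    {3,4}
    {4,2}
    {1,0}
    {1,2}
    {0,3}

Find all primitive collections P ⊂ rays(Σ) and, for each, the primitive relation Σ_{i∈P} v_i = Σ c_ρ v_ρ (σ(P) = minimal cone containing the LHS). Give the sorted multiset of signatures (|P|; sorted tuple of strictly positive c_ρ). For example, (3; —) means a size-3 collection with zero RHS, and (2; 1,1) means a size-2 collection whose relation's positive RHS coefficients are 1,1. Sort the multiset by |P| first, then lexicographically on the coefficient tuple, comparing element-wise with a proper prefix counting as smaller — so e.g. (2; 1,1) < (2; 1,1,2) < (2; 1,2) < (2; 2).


Σ has 5 primitive collections:

  {1,4}:  v_{1} + v_{4} = 0 — sig = (2; —)
  {0,2}:  v_{0} + v_{2} = v_{4} — sig = (2; 1)
  {0,4}:  v_{0} + v_{4} = v_{3} — sig = (2; 1)
  {1,3}:  v_{1} + v_{3} = v_{0} — sig = (2; 1)
  {2,3}:  v_{2} + v_{3} = 2·v_{4} — sig = (2; 2)

Signatures (|P|; sorted positive RHS coefficients), sorted:
{ (2; —),  (2; 1) ×3,  (2; 2) }


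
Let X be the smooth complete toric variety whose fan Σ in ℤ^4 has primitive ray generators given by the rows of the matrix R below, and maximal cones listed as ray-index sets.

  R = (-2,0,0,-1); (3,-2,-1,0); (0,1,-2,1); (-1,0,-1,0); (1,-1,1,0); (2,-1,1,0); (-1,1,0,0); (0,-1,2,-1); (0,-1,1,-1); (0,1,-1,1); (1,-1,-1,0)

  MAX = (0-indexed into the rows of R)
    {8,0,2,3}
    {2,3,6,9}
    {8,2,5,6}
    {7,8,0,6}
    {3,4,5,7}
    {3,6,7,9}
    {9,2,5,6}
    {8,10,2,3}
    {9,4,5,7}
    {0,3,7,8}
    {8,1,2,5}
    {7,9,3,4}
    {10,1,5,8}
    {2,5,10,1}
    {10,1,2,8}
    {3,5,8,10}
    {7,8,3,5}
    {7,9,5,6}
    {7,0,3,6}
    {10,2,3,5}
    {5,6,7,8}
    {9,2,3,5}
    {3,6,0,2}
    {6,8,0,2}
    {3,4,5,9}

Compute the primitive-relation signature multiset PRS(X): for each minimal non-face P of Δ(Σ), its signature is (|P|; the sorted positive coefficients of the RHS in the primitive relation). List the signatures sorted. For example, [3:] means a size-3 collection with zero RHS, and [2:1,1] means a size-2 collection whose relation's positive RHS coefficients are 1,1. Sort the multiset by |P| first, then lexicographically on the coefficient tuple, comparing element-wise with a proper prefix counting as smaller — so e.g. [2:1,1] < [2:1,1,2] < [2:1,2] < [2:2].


Minimal non-faces — 24 found among 11 rays, 25 max cones:

  P = {2,7}:  v_{2} + v_{7} = 0  so sig = [2:]
  P = {8,9}:  v_{8} + v_{9} = 0  so sig = [2:]
  P = {0,5}:  v_{0} + v_{5} = v_{8}  so sig = [2:1]
  P = {0,4}:  v_{0} + v_{4} = v_{3} + v_{7}  so sig = [2:1,1]
  P = {0,9}:  v_{0} + v_{9} = v_{3} + v_{6}  so sig = [2:1,1]
  P = {4,6}:  v_{4} + v_{6} = v_{7} + v_{9}  so sig = [2:1,1]
  P = {6,10}:  v_{6} + v_{10} = v_{2} + v_{8}  so sig = [2:1,1]
  P = {1,7}:  v_{1} + v_{7} = v_{5} + v_{8} + v_{10}  so sig = [2:1,1,1]
  P = {1,9}:  v_{1} + v_{9} = v_{2} + v_{5} + v_{10}  so sig = [2:1,1,1]
  P = {2,4}:  v_{2} + v_{4} = v_{3} + v_{5} + v_{9}  so sig = [2:1,1,1]
  P = {4,8}:  v_{4} + v_{8} = v_{3} + v_{5} + v_{7}  so sig = [2:1,1,1]
  P = {7,10}:  v_{7} + v_{10} = v_{3} + v_{5} + v_{8}  so sig = [2:1,1,1]
  P = {9,10}:  v_{9} + v_{10} = v_{2} + v_{3} + v_{5}  so sig = [2:1,1,1]
  P = {0,1}:  v_{0} + v_{1} = v_{2} + 2·v_{8} + v_{10}  so sig = [2:1,1,2]
  P = {0,10}:  v_{0} + v_{10} = v_{2} + v_{3} + 2·v_{8}  so sig = [2:1,1,2]
  P = {1,4}:  v_{1} + v_{4} = v_{3} + 2·v_{5} + v_{10}  so sig = [2:1,1,2]
  P = {1,6}:  v_{1} + v_{6} = 2·v_{2} + v_{5} + 2·v_{8}  so sig = [2:1,2,2]
  P = {1,3}:  v_{1} + v_{3} = 2·v_{10}  so sig = [2:2]
  P = {4,10}:  v_{4} + v_{10} = 2·v_{3} + 2·v_{5}  so sig = [2:2,2]
  P = {3,5,6}:  v_{3} + v_{5} + v_{6} = 0  so sig = [3:]
  P = {3,6,8}:  v_{3} + v_{6} + v_{8} = v_{0}  so sig = [3:1]
  P = {2,3,5,8}:  v_{2} + v_{3} + v_{5} + v_{8} = v_{10}  so sig = [4:1]
  P = {2,5,8,10}:  v_{2} + v_{5} + v_{8} + v_{10} = v_{1}  so sig = [4:1]
  P = {3,5,7,9}:  v_{3} + v_{5} + v_{7} + v_{9} = v_{4}  so sig = [4:1]

Sorted signature multiset PRS(X):
    [2:]
    [2:]
    [2:1]
    [2:1,1]
    [2:1,1]
    [2:1,1]
    [2:1,1]
    [2:1,1,1]
    [2:1,1,1]
    [2:1,1,1]
    [2:1,1,1]
    [2:1,1,1]
    [2:1,1,1]
    [2:1,1,2]
    [2:1,1,2]
    [2:1,1,2]
    [2:1,2,2]
    [2:2]
    [2:2,2]
    [3:]
    [3:1]
    [4:1]
    [4:1]
    [4:1]


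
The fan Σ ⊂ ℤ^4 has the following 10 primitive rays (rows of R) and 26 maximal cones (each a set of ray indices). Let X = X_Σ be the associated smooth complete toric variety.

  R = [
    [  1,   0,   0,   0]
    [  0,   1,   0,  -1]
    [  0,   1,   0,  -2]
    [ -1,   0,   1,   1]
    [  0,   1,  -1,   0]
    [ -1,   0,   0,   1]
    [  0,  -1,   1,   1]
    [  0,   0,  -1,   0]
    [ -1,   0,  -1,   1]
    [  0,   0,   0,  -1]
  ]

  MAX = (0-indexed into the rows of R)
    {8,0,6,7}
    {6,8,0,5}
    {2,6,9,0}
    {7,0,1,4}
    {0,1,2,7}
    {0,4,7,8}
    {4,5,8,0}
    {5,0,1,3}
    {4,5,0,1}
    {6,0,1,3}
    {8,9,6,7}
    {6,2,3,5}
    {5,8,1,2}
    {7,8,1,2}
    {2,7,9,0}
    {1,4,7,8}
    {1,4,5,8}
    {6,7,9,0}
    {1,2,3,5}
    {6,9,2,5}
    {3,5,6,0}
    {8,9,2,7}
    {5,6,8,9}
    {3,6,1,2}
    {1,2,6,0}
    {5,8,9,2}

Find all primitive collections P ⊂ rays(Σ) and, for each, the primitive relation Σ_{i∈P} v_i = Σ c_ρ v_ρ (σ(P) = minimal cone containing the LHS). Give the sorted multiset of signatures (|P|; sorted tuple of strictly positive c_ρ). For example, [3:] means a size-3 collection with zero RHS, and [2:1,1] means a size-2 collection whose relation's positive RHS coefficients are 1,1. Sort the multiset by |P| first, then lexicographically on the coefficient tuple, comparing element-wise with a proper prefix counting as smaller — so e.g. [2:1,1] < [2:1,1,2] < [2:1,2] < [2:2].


20 collections generate NE(X_Σ); each relation:

  P = {1,9}:  v_{1} + v_{9} = v_{2} — sig = [2:1]
  P = {3,7}:  v_{3} + v_{7} = v_{5} — sig = [2:1]
  P = {5,7}:  v_{5} + v_{7} = v_{8} — sig = [2:1]
  P = {4,6}:  v_{4} + v_{6} = v_{0} + v_{5} — sig = [2:1,1]
  P = {4,9}:  v_{4} + v_{9} = v_{1} + v_{7} — sig = [2:1,1]
  P = {3,9}:  v_{3} + v_{9} = v_{2} + v_{5} + v_{6} — sig = [2:1,1,1]
  P = {3,4}:  v_{3} + v_{4} = v_{0} + v_{1} + 2·v_{5} — sig = [2:1,1,2]
  P = {2,4}:  v_{2} + v_{4} = 2·v_{1} + v_{7} — sig = [2:1,2]
  P = {3,8}:  v_{3} + v_{8} = 2·v_{5} — sig = [2:2]
  P = {0,5,9}:  v_{0} + v_{5} + v_{9} = 0 — sig = [3:]
  P = {1,6,7}:  v_{1} + v_{6} + v_{7} = 0 — sig = [3:]
  P = {0,1,8}:  v_{0} + v_{1} + v_{8} = v_{4} — sig = [3:1]
  P = {0,2,5}:  v_{0} + v_{2} + v_{5} = v_{1} — sig = [3:1]
  P = {0,8,9}:  v_{0} + v_{8} + v_{9} = v_{7} — sig = [3:1]
  P = {1,5,6}:  v_{1} + v_{5} + v_{6} = v_{3} — sig = [3:1]
  P = {1,6,8}:  v_{1} + v_{6} + v_{8} = v_{5} — sig = [3:1]
  P = {2,6,7}:  v_{2} + v_{6} + v_{7} = v_{9} — sig = [3:1]
  P = {0,2,8}:  v_{0} + v_{2} + v_{8} = v_{1} + v_{7} — sig = [3:1,1]
  P = {2,6,8}:  v_{2} + v_{6} + v_{8} = v_{5} + v_{9} — sig = [3:1,1]
  P = {0,2,3}:  v_{0} + v_{2} + v_{3} = 2·v_{1} + v_{6} — sig = [3:1,2]

Signatures (|P|; sorted positive RHS coefficients), sorted:
    |P|=2: 9 collections, coeffs (1), (1), (1), (1,1), (1,1), (1,1,1), (1,1,2), (1,2), (2)
    |P|=3: 11 collections, coeffs (), (), (1), (1), (1), (1), (1), (1), (1,1), (1,1), (1,2)


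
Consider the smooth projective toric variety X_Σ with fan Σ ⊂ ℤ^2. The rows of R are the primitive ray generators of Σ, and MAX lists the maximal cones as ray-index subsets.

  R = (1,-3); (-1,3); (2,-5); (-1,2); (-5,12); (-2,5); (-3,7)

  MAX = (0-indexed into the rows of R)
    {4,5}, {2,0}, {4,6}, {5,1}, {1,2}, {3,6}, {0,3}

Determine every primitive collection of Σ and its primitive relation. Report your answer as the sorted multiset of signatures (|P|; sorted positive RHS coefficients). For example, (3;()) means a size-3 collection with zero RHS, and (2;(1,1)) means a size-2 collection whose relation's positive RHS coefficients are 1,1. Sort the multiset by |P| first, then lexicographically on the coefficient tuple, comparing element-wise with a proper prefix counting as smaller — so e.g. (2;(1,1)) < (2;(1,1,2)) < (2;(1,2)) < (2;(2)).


Σ has 14 primitive collections:

  P={0,1}:  v_{0} + v_{1} = 0 ; sig = (2;())
  P={2,5}:  v_{2} + v_{5} = 0 ; sig = (2;())
  P={0,5}:  v_{0} + v_{5} = v_{3} ; sig = (2;(1))
  P={1,3}:  v_{1} + v_{3} = v_{5} ; sig = (2;(1))
  P={2,3}:  v_{2} + v_{3} = v_{0} ; sig = (2;(1))
  P={2,4}:  v_{2} + v_{4} = v_{6} ; sig = (2;(1))
  P={2,6}:  v_{2} + v_{6} = v_{3} ; sig = (2;(1))
  P={3,5}:  v_{3} + v_{5} = v_{6} ; sig = (2;(1))
  P={5,6}:  v_{5} + v_{6} = v_{4} ; sig = (2;(1))
  P={0,4}:  v_{0} + v_{4} = v_{3} + v_{6} ; sig = (2;(1,1))
  P={0,6}:  v_{0} + v_{6} = 2·v_{3} ; sig = (2;(2))
  P={1,6}:  v_{1} + v_{6} = 2·v_{5} ; sig = (2;(2))
  P={3,4}:  v_{3} + v_{4} = 2·v_{6} ; sig = (2;(2))
  P={1,4}:  v_{1} + v_{4} = 3·v_{5} ; sig = (2;(3))

Signatures (|P|; sorted positive RHS coefficients), sorted:
{ (2;()) ×2,  (2;(1)) ×7,  (2;(1,1)),  (2;(2)) ×3,  (2;(3)) }


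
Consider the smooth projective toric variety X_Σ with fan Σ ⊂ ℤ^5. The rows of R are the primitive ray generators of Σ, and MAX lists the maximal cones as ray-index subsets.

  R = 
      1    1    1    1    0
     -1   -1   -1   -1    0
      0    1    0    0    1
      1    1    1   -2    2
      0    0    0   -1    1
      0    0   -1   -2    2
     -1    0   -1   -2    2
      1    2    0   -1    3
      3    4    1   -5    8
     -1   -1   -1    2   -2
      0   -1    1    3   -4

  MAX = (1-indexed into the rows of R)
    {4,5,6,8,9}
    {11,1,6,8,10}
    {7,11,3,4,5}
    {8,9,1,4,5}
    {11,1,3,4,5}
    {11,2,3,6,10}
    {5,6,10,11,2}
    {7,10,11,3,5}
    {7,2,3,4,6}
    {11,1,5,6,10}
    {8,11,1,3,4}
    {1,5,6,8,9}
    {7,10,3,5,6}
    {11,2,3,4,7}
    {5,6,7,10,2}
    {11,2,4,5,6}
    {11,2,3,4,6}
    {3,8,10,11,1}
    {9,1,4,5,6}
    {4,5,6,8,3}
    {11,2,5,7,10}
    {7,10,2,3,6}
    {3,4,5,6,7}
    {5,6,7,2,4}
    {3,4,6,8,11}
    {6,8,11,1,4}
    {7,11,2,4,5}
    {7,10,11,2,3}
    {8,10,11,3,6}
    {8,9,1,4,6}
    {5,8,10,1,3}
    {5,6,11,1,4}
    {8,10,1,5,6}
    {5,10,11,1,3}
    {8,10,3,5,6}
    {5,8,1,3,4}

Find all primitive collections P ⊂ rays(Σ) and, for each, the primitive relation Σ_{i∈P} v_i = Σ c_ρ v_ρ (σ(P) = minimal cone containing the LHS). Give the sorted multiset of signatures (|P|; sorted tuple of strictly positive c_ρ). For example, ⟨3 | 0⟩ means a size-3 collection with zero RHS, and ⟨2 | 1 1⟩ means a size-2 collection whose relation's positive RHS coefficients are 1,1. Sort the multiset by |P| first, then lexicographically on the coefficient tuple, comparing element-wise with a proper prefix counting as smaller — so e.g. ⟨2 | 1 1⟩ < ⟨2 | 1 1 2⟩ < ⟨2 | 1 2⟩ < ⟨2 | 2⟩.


Minimal non-faces — 16 found among 11 rays, 36 max cones:

  {1,2}:  v_{1} + v_{2} = 0  →  sig = ⟨2 | 0⟩
  {4,10}:  v_{4} + v_{10} = 0  →  sig = ⟨2 | 0⟩
  {1,7}:  v_{1} + v_{7} = v_{3} + v_{5}  →  sig = ⟨2 | 1 1⟩
  {2,8}:  v_{2} + v_{8} = v_{3} + v_{6}  →  sig = ⟨2 | 1 1⟩
  {2,9}:  v_{2} + v_{9} = v_{4} + v_{5} + v_{6} + v_{8}  →  sig = ⟨2 | 1 1 1 1⟩
  {9,10}:  v_{9} + v_{10} = v_{1} + v_{5} + v_{6} + v_{8}  →  sig = ⟨2 | 1 1 1 1⟩
  {7,9}:  v_{7} + v_{9} = v_{3} + v_{4} + 2·v_{5} + v_{6} + v_{8}  →  sig = ⟨2 | 1 1 1 1 2⟩
  {3,9}:  v_{3} + v_{9} = v_{4} + v_{5} + 2·v_{8}  →  sig = ⟨2 | 1 1 2⟩
  {7,8}:  v_{7} + v_{8} = 2·v_{3} + v_{5} + v_{6}  →  sig = ⟨2 | 1 1 2⟩
  {9,11}:  v_{9} + v_{11} = 2·v_{1} + v_{4} + v_{6}  →  sig = ⟨2 | 1 1 2⟩
  {1,3,6}:  v_{1} + v_{3} + v_{6} = v_{8}  →  sig = ⟨3 | 1⟩
  {2,3,5}:  v_{2} + v_{3} + v_{5} = v_{7}  →  sig = ⟨3 | 1⟩
  {5,8,11}:  v_{5} + v_{8} + v_{11} = v_{1}  →  sig = ⟨3 | 1⟩
  {6,7,11}:  v_{6} + v_{7} + v_{11} = v_{2}  →  sig = ⟨3 | 1⟩
  {3,5,6,11}:  v_{3} + v_{5} + v_{6} + v_{11} = 0  →  sig = ⟨4 | 0⟩
  {1,4,5,6,8}:  v_{1} + v_{4} + v_{5} + v_{6} + v_{8} = v_{9}  →  sig = ⟨5 | 1⟩

Signatures (|P|; sorted positive RHS coefficients), sorted:
    ⟨2 | 0⟩
    ⟨2 | 0⟩
    ⟨2 | 1 1⟩
    ⟨2 | 1 1⟩
    ⟨2 | 1 1 1 1⟩
    ⟨2 | 1 1 1 1⟩
    ⟨2 | 1 1 1 1 2⟩
    ⟨2 | 1 1 2⟩
    ⟨2 | 1 1 2⟩
    ⟨2 | 1 1 2⟩
    ⟨3 | 1⟩
    ⟨3 | 1⟩
    ⟨3 | 1⟩
    ⟨3 | 1⟩
    ⟨4 | 0⟩
    ⟨5 | 1⟩


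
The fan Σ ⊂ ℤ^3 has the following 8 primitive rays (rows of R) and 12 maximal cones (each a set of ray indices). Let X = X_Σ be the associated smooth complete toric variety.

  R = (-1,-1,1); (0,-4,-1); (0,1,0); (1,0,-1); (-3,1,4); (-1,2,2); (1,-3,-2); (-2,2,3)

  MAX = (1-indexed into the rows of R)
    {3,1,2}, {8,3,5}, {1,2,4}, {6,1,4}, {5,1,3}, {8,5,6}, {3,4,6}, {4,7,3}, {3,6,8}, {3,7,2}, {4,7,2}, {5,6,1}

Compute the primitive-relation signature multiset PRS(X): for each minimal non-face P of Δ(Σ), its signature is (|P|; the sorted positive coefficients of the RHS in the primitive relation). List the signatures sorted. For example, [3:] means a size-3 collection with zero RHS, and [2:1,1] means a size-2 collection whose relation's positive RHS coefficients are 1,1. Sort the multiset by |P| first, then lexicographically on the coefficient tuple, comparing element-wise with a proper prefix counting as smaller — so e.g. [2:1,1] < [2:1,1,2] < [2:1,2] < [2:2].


Δ(Σ) — 8 vertices, 14 min non-faces:

  P = {1,7}:  v_{1} + v_{7} = v_{2}  so sig = [2:1]
  P = {1,8}:  v_{1} + v_{8} = v_{5}  so sig = [2:1]
  P = {4,8}:  v_{4} + v_{8} = v_{6}  so sig = [2:1]
  P = {7,8}:  v_{7} + v_{8} = v_{1}  so sig = [2:1]
  P = {4,5}:  v_{4} + v_{5} = v_{1} + v_{6}  so sig = [2:1,1]
  P = {6,7}:  v_{6} + v_{7} = v_{1} + v_{4}  so sig = [2:1,1]
  P = {2,6}:  v_{2} + v_{6} = 2·v_{1} + v_{4}  so sig = [2:1,2]
  P = {2,8}:  v_{2} + v_{8} = 2·v_{1}  so sig = [2:2]
  P = {5,7}:  v_{5} + v_{7} = 2·v_{1}  so sig = [2:2]
  P = {2,5}:  v_{2} + v_{5} = 3·v_{1}  so sig = [2:3]
  P = {1,3,4}:  v_{1} + v_{3} + v_{4} = 0  so sig = [3:]
  P = {1,3,6}:  v_{1} + v_{3} + v_{6} = v_{8}  so sig = [3:1]
  P = {2,3,4}:  v_{2} + v_{3} + v_{4} = v_{7}  so sig = [3:1]
  P = {3,5,6}:  v_{3} + v_{5} + v_{6} = 2·v_{8}  so sig = [3:2]

Hence PRS(X_Σ) =
    |P|=2: 10 collections, coeffs (1), (1), (1), (1), (1,1), (1,1), (1,2), (2), (2), (3)
    |P|=3: 4 collections, coeffs (), (1), (1), (2)


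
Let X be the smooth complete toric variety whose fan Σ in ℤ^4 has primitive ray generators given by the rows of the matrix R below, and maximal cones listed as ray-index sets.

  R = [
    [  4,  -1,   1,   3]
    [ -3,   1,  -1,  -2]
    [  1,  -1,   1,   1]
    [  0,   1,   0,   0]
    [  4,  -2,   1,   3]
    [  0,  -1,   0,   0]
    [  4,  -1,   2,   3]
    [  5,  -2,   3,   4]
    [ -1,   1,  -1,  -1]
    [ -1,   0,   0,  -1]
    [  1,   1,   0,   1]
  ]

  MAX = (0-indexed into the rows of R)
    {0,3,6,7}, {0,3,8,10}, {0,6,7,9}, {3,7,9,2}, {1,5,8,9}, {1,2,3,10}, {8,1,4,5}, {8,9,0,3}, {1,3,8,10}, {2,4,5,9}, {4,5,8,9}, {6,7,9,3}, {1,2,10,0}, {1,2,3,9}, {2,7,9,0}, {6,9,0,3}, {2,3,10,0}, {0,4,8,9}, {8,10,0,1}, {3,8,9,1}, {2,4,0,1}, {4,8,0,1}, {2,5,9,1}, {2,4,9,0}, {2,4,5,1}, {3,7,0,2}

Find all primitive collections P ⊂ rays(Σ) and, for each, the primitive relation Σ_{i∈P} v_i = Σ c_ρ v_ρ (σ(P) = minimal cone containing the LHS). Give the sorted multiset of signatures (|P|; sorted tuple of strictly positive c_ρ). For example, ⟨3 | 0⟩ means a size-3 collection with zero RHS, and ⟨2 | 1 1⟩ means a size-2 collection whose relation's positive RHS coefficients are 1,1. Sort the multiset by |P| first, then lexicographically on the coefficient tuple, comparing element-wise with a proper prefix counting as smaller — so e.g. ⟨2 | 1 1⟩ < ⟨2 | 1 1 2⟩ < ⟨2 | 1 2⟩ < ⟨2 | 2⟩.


Σ has 23 primitive collections:

  • {2,8}:  v_{2} + v_{8} = 0  ⇒ sig = ⟨2 | 0⟩
  • {3,5}:  v_{3} + v_{5} = 0  ⇒ sig = ⟨2 | 0⟩
  • {0,5}:  v_{0} + v_{5} = v_{4}  ⇒ sig = ⟨2 | 1⟩
  • {2,6}:  v_{2} + v_{6} = v_{7}  ⇒ sig = ⟨2 | 1⟩
  • {3,4}:  v_{3} + v_{4} = v_{0}  ⇒ sig = ⟨2 | 1⟩
  • {7,8}:  v_{7} + v_{8} = v_{6}  ⇒ sig = ⟨2 | 1⟩
  • {9,10}:  v_{9} + v_{10} = v_{3}  ⇒ sig = ⟨2 | 1⟩
  • {1,6}:  v_{1} + v_{6} = v_{2} + v_{3}  ⇒ sig = ⟨2 | 1 1⟩
  • {5,10}:  v_{5} + v_{10} = v_{0} + v_{1}  ⇒ sig = ⟨2 | 1 1⟩
  • {5,6}:  v_{5} + v_{6} = v_{0} + v_{2} + v_{9}  ⇒ sig = ⟨2 | 1 1 1⟩
  • {6,8}:  v_{6} + v_{8} = v_{0} + v_{3} + v_{9}  ⇒ sig = ⟨2 | 1 1 1⟩
  • {4,6}:  v_{4} + v_{6} = 2·v_{0} + v_{2} + v_{9}  ⇒ sig = ⟨2 | 1 1 2⟩
  • {5,7}:  v_{5} + v_{7} = v_{0} + 2·v_{2} + v_{9}  ⇒ sig = ⟨2 | 1 1 2⟩
  • {6,10}:  v_{6} + v_{10} = v_{0} + v_{2} + 2·v_{3}  ⇒ sig = ⟨2 | 1 1 2⟩
  • {1,7}:  v_{1} + v_{7} = 2·v_{2} + v_{3}  ⇒ sig = ⟨2 | 1 2⟩
  • {4,10}:  v_{4} + v_{10} = 2·v_{0} + v_{1}  ⇒ sig = ⟨2 | 1 2⟩
  • {4,7}:  v_{4} + v_{7} = 2·v_{0} + 2·v_{2} + v_{9}  ⇒ sig = ⟨2 | 1 2 2⟩
  • {7,10}:  v_{7} + v_{10} = v_{0} + 2·v_{2} + 2·v_{3}  ⇒ sig = ⟨2 | 1 2 2⟩
  • {0,1,9}:  v_{0} + v_{1} + v_{9} = 0  ⇒ sig = ⟨3 | 0⟩
  • {0,1,3}:  v_{0} + v_{1} + v_{3} = v_{10}  ⇒ sig = ⟨3 | 1⟩
  • {1,4,9}:  v_{1} + v_{4} + v_{9} = v_{5}  ⇒ sig = ⟨3 | 1⟩
  • {0,2,3,9}:  v_{0} + v_{2} + v_{3} + v_{9} = v_{6}  ⇒ sig = ⟨4 | 1⟩
  • {0,3,7,9}:  v_{0} + v_{3} + v_{7} + v_{9} = 2·v_{6}  ⇒ sig = ⟨4 | 2⟩

Signatures (|P|; sorted positive RHS coefficients), sorted:
    |P|=2: 18 collections, coeffs (), (), (1), (1), (1), (1), (1), (1,1), (1,1), (1,1,1), (1,1,1), (1,1,2), (1,1,2), (1,1,2), (1,2), (1,2), (1,2,2), (1,2,2)
    |P|=3: 3 collections, coeffs (), (1), (1)
    |P|=4: 2 collections, coeffs (1), (2)


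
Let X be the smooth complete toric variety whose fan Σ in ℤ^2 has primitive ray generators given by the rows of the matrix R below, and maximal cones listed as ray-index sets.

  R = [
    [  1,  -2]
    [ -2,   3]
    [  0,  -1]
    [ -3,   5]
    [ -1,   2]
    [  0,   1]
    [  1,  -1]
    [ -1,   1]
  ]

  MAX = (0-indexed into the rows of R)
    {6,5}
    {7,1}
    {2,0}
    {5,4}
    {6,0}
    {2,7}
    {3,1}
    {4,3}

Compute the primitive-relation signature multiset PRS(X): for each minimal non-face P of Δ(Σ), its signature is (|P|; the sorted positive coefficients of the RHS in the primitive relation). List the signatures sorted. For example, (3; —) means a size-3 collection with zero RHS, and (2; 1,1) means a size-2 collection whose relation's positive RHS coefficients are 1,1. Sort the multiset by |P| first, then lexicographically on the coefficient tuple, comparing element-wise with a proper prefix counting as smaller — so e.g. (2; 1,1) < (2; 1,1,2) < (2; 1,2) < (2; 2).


20 minimal non-faces of Δ(Σ) (on 8 rays):

  {0,4}:  v_{0} + v_{4} = 0  ⟹  sig = (2; —)
  {2,5}:  v_{2} + v_{5} = 0  ⟹  sig = (2; —)
  {6,7}:  v_{6} + v_{7} = 0  ⟹  sig = (2; —)
  {0,1}:  v_{0} + v_{1} = v_{7}  ⟹  sig = (2; 1)
  {0,3}:  v_{0} + v_{3} = v_{1}  ⟹  sig = (2; 1)
  {0,5}:  v_{0} + v_{5} = v_{6}  ⟹  sig = (2; 1)
  {0,7}:  v_{0} + v_{7} = v_{2}  ⟹  sig = (2; 1)
  {1,4}:  v_{1} + v_{4} = v_{3}  ⟹  sig = (2; 1)
  {1,6}:  v_{1} + v_{6} = v_{4}  ⟹  sig = (2; 1)
  {2,4}:  v_{2} + v_{4} = v_{7}  ⟹  sig = (2; 1)
  {2,6}:  v_{2} + v_{6} = v_{0}  ⟹  sig = (2; 1)
  {4,6}:  v_{4} + v_{6} = v_{5}  ⟹  sig = (2; 1)
  {4,7}:  v_{4} + v_{7} = v_{1}  ⟹  sig = (2; 1)
  {5,7}:  v_{5} + v_{7} = v_{4}  ⟹  sig = (2; 1)
  {2,3}:  v_{2} + v_{3} = v_{1} + v_{7}  ⟹  sig = (2; 1,1)
  {1,2}:  v_{1} + v_{2} = 2·v_{7}  ⟹  sig = (2; 2)
  {1,5}:  v_{1} + v_{5} = 2·v_{4}  ⟹  sig = (2; 2)
  {3,6}:  v_{3} + v_{6} = 2·v_{4}  ⟹  sig = (2; 2)
  {3,7}:  v_{3} + v_{7} = 2·v_{1}  ⟹  sig = (2; 2)
  {3,5}:  v_{3} + v_{5} = 3·v_{4}  ⟹  sig = (2; 3)

Signatures (|P|; sorted positive RHS coefficients), sorted:
[(2; —), (2; —), (2; —), (2; 1), (2; 1), (2; 1), (2; 1), (2; 1), (2; 1), (2; 1), (2; 1), (2; 1), (2; 1), (2; 1), (2; 1,1), (2; 2), (2; 2), (2; 2), (2; 2), (2; 3)]


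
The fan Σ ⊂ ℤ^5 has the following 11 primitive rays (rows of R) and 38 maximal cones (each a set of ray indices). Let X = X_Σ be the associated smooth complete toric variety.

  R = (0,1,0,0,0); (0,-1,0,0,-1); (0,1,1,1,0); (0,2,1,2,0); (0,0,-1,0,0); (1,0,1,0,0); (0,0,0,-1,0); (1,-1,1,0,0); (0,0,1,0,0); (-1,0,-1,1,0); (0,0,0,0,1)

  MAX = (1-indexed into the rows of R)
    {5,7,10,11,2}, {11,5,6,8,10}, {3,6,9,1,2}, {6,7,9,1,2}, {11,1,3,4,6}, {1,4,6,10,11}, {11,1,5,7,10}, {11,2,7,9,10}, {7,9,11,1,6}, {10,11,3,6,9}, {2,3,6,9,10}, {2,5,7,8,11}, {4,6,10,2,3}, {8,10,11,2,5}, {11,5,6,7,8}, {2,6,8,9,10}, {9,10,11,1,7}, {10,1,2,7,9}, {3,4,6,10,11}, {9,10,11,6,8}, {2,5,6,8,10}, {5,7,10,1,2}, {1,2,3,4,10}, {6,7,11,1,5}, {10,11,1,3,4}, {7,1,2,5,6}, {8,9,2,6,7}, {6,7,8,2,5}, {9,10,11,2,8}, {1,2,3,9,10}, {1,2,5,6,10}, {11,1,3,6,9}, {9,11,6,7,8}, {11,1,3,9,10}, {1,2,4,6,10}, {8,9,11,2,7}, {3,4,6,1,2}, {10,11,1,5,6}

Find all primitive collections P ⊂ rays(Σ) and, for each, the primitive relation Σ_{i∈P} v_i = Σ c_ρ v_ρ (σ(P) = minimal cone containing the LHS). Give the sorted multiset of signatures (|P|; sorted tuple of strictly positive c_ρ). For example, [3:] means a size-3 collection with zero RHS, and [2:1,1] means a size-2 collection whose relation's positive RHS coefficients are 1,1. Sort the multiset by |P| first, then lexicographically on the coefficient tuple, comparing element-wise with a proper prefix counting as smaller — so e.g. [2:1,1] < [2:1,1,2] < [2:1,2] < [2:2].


17 collections generate NE(X_Σ); each relation:

  P = {5,9}:  v_{5} + v_{9} = 0 — sig = [2:]
  P = {1,8}:  v_{1} + v_{8} = v_{6} — sig = [2:1]
  P = {3,7}:  v_{3} + v_{7} = v_{1} + v_{9} — sig = [2:1,1]
  P = {4,7}:  v_{4} + v_{7} = v_{1} + v_{3} — sig = [2:1,1]
  P = {3,5}:  v_{3} + v_{5} = v_{1} + v_{6} + v_{10} — sig = [2:1,1,1]
  P = {3,8}:  v_{3} + v_{8} = 2·v_{6} + v_{9} + v_{10} — sig = [2:1,1,2]
  P = {4,8}:  v_{4} + v_{8} = v_{3} + 2·v_{6} + v_{10} — sig = [2:1,1,2]
  P = {4,9}:  v_{4} + v_{9} = 2·v_{3} — sig = [2:2]
  P = {4,5}:  v_{4} + v_{5} = 2·v_{1} + 2·v_{6} + 2·v_{10} — sig = [2:2,2,2]
  P = {1,2,11}:  v_{1} + v_{2} + v_{11} = 0 — sig = [3:]
  P = {6,7,10}:  v_{6} + v_{7} + v_{10} = 0 — sig = [3:]
  P = {2,6,11}:  v_{2} + v_{6} + v_{11} = v_{8} — sig = [3:1]
  P = {7,8,10}:  v_{7} + v_{8} + v_{10} = v_{2} + v_{11} — sig = [3:1,1]
  P = {2,3,11}:  v_{2} + v_{3} + v_{11} = v_{6} + v_{9} + v_{10} — sig = [3:1,1,1]
  P = {2,4,11}:  v_{2} + v_{4} + v_{11} = v_{3} + v_{6} + v_{10} — sig = [3:1,1,1]
  P = {1,3,6,10}:  v_{1} + v_{3} + v_{6} + v_{10} = v_{4} — sig = [4:1]
  P = {1,6,9,10}:  v_{1} + v_{6} + v_{9} + v_{10} = v_{3} — sig = [4:1]

Sorted signature multiset PRS(X):
    [2:]
    [2:1]
    [2:1,1]
    [2:1,1]
    [2:1,1,1]
    [2:1,1,2]
    [2:1,1,2]
    [2:2]
    [2:2,2,2]
    [3:]
    [3:]
    [3:1]
    [3:1,1]
    [3:1,1,1]
    [3:1,1,1]
    [4:1]
    [4:1]


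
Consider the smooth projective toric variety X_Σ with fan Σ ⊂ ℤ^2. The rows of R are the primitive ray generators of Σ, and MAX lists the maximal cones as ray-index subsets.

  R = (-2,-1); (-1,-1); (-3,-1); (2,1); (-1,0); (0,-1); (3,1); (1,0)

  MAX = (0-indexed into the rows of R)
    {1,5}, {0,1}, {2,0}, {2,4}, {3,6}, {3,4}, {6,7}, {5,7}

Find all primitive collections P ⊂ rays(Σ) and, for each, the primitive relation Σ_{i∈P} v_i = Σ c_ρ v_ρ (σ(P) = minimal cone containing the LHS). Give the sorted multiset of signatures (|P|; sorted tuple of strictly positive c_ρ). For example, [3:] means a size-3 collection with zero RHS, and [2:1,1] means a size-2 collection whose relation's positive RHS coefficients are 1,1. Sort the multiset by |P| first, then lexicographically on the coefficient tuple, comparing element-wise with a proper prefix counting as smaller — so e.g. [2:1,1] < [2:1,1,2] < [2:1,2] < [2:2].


Primitive collections (20):

  P = {0,3}:  v_{0} + v_{3} = 0  ⟹  sig = [2:]
  P = {2,6}:  v_{2} + v_{6} = 0  ⟹  sig = [2:]
  P = {4,7}:  v_{4} + v_{7} = 0  ⟹  sig = [2:]
  P = {0,4}:  v_{0} + v_{4} = v_{2}  ⟹  sig = [2:1]
  P = {0,6}:  v_{0} + v_{6} = v_{7}  ⟹  sig = [2:1]
  P = {0,7}:  v_{0} + v_{7} = v_{1}  ⟹  sig = [2:1]
  P = {1,3}:  v_{1} + v_{3} = v_{7}  ⟹  sig = [2:1]
  P = {1,4}:  v_{1} + v_{4} = v_{0}  ⟹  sig = [2:1]
  P = {1,7}:  v_{1} + v_{7} = v_{5}  ⟹  sig = [2:1]
  P = {2,3}:  v_{2} + v_{3} = v_{4}  ⟹  sig = [2:1]
  P = {2,7}:  v_{2} + v_{7} = v_{0}  ⟹  sig = [2:1]
  P = {3,7}:  v_{3} + v_{7} = v_{6}  ⟹  sig = [2:1]
  P = {4,5}:  v_{4} + v_{5} = v_{1}  ⟹  sig = [2:1]
  P = {4,6}:  v_{4} + v_{6} = v_{3}  ⟹  sig = [2:1]
  P = {2,5}:  v_{2} + v_{5} = v_{0} + v_{1}  ⟹  sig = [2:1,1]
  P = {0,5}:  v_{0} + v_{5} = 2·v_{1}  ⟹  sig = [2:2]
  P = {1,2}:  v_{1} + v_{2} = 2·v_{0}  ⟹  sig = [2:2]
  P = {1,6}:  v_{1} + v_{6} = 2·v_{7}  ⟹  sig = [2:2]
  P = {3,5}:  v_{3} + v_{5} = 2·v_{7}  ⟹  sig = [2:2]
  P = {5,6}:  v_{5} + v_{6} = 3·v_{7}  ⟹  sig = [2:3]

Sorted signature multiset PRS(X):
    |P|=2: 20 collections, coeffs (), (), (), (1), (1), (1), (1), (1), (1), (1), (1), (1), (1), (1), (1,1), (2), (2), (2), (2), (3)


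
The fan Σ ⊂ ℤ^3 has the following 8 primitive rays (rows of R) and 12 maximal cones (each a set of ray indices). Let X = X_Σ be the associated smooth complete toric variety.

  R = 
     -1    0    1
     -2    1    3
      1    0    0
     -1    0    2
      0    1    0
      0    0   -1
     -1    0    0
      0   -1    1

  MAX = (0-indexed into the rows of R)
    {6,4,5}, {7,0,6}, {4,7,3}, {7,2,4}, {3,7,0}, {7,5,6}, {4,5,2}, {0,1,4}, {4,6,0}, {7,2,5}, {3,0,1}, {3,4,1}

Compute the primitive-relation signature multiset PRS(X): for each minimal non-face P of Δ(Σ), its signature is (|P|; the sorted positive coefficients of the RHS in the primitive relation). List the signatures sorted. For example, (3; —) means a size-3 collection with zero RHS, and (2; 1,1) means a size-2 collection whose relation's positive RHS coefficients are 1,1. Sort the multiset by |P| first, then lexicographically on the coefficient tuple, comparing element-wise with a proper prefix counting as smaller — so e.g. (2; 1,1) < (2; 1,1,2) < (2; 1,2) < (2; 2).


14 minimal non-faces of Δ(Σ) (on 8 rays):

  • {2,6}:  v_{2} + v_{6} = 0 — sig = (2; —)
  • {0,5}:  v_{0} + v_{5} = v_{6} — sig = (2; 1)
  • {3,5}:  v_{3} + v_{5} = v_{0} — sig = (2; 1)
  • {0,2}:  v_{0} + v_{2} = v_{4} + v_{7} — sig = (2; 1,1)
  • {1,2}:  v_{1} + v_{2} = v_{3} + 2·v_{4} + v_{7} — sig = (2; 1,1,2)
  • {1,5}:  v_{1} + v_{5} = 2·v_{0} + v_{4} — sig = (2; 1,2)
  • {1,6}:  v_{1} + v_{6} = 3·v_{0} + v_{4} — sig = (2; 1,3)
  • {1,7}:  v_{1} + v_{7} = 2·v_{3} — sig = (2; 2)
  • {3,6}:  v_{3} + v_{6} = 2·v_{0} — sig = (2; 2)
  • {2,3}:  v_{2} + v_{3} = 2·v_{4} + 2·v_{7} — sig = (2; 2,2)
  • {4,5,7}:  v_{4} + v_{5} + v_{7} = 0 — sig = (3; —)
  • {0,3,4}:  v_{0} + v_{3} + v_{4} = v_{1} — sig = (3; 1)
  • {0,4,7}:  v_{0} + v_{4} + v_{7} = v_{3} — sig = (3; 1)
  • {4,6,7}:  v_{4} + v_{6} + v_{7} = v_{0} — sig = (3; 1)

Signatures (|P|; sorted positive RHS coefficients), sorted:
{ (2; —),  (2; 1) ×2,  (2; 1,1),  (2; 1,1,2),  (2; 1,2),  (2; 1,3),  (2; 2) ×2,  (2; 2,2),  (3; —),  (3; 1) ×3 }


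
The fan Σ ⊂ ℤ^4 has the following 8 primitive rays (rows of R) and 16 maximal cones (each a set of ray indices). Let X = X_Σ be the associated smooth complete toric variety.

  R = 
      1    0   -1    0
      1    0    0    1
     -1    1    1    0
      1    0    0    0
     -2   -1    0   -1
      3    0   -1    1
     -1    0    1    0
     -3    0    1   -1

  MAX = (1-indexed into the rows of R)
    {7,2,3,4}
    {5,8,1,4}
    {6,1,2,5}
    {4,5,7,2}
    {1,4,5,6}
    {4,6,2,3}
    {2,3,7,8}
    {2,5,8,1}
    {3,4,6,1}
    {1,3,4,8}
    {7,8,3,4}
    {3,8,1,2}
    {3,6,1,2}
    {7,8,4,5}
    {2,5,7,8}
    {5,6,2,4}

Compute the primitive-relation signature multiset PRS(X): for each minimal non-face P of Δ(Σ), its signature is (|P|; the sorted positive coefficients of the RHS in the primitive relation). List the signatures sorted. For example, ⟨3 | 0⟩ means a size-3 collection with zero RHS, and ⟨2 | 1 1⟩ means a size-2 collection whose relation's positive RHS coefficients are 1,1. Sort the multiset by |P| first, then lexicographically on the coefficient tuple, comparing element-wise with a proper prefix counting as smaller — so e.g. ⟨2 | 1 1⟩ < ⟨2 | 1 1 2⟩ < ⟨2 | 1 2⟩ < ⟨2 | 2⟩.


6 collections generate NE(X_Σ); each relation:

  • {1,7}:  v_{1} + v_{7} = 0 — sig = ⟨2 | 0⟩
  • {6,8}:  v_{6} + v_{8} = 0 — sig = ⟨2 | 0⟩
  • {3,5}:  v_{3} + v_{5} = v_{8} — sig = ⟨2 | 1⟩
  • {6,7}:  v_{6} + v_{7} = v_{2} + v_{4} — sig = ⟨2 | 1 1⟩
  • {1,2,4}:  v_{1} + v_{2} + v_{4} = v_{6} — sig = ⟨3 | 1⟩
  • {2,4,8}:  v_{2} + v_{4} + v_{8} = v_{7} — sig = ⟨3 | 1⟩

so the primitive-relation signature multiset is
    ⟨2 | 0⟩
    ⟨2 | 0⟩
    ⟨2 | 1⟩
    ⟨2 | 1 1⟩
    ⟨3 | 1⟩
    ⟨3 | 1⟩


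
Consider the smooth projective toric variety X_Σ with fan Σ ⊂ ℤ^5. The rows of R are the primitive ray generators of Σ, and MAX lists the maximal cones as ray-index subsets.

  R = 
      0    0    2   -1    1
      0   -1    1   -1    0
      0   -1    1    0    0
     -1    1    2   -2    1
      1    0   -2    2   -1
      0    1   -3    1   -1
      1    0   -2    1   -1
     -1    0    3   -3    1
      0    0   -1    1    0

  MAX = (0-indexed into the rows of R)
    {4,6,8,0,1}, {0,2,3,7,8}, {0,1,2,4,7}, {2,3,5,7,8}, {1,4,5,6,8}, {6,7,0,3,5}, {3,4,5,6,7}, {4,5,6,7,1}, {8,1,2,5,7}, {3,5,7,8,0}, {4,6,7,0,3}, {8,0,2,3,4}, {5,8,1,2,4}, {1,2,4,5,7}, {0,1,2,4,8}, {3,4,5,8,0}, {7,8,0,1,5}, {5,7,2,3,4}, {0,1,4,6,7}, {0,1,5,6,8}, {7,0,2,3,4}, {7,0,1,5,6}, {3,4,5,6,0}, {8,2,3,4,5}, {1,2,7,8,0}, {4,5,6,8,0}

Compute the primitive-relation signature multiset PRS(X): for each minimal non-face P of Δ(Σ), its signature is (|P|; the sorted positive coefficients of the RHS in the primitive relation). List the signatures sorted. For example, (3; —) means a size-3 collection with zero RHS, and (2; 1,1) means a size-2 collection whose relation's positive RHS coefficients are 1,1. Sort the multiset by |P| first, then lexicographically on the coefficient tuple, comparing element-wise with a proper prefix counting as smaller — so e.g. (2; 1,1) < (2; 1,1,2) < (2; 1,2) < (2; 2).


Primitive collections (8):

  P = {1,3}:  v_{1} + v_{3} = v_{7}  →  sig = (2; 1)
  P = {2,6}:  v_{2} + v_{6} = v_{1} + v_{4}  →  sig = (2; 1,1)
  P = {0,2,5}:  v_{0} + v_{2} + v_{5} = 0  →  sig = (3; —)
  P = {4,7,8}:  v_{4} + v_{7} + v_{8} = 0  →  sig = (3; —)
  P = {3,6,8}:  v_{3} + v_{6} + v_{8} = v_{0} + v_{5}  →  sig = (3; 1,1)
  P = {6,7,8}:  v_{6} + v_{7} + v_{8} = v_{0} + v_{1} + v_{5}  →  sig = (3; 1,1,1)
  P = {0,1,4,5}:  v_{0} + v_{1} + v_{4} + v_{5} = v_{6}  →  sig = (4; 1)
  P = {0,4,5,7}:  v_{0} + v_{4} + v_{5} + v_{7} = v_{3} + v_{6}  →  sig = (4; 1,1)

Signatures (|P|; sorted positive RHS coefficients), sorted:
    (2; 1)
    (2; 1,1)
    (3; —)
    (3; —)
    (3; 1,1)
    (3; 1,1,1)
    (4; 1)
    (4; 1,1)


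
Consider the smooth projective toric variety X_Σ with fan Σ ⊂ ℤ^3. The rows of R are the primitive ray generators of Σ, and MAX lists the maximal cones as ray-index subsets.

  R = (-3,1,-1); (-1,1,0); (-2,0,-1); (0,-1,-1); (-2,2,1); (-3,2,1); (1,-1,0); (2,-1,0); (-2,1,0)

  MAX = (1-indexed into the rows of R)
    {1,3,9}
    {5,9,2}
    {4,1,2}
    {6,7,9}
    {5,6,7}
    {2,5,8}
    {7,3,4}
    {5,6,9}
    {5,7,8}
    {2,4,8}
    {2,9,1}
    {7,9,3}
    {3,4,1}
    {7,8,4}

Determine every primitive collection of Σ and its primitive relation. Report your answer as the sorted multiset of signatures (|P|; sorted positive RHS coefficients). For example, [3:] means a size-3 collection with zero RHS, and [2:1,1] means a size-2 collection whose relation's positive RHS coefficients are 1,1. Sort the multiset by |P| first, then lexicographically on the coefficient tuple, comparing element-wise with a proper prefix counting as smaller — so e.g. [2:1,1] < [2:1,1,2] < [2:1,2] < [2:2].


Σ has 16 primitive collections:

  P = {2,7}:  v_{2} + v_{7} = 0  →  sig = [2:]
  P = {8,9}:  v_{8} + v_{9} = 0  →  sig = [2:]
  P = {1,7}:  v_{1} + v_{7} = v_{3}  →  sig = [2:1]
  P = {2,3}:  v_{2} + v_{3} = v_{1}  →  sig = [2:1]
  P = {3,8}:  v_{3} + v_{8} = v_{4}  →  sig = [2:1]
  P = {4,5}:  v_{4} + v_{5} = v_{9}  →  sig = [2:1]
  P = {4,9}:  v_{4} + v_{9} = v_{3}  →  sig = [2:1]
  P = {1,8}:  v_{1} + v_{8} = v_{2} + v_{4}  →  sig = [2:1,1]
  P = {2,6}:  v_{2} + v_{6} = v_{5} + v_{9}  →  sig = [2:1,1]
  P = {6,8}:  v_{6} + v_{8} = v_{5} + v_{7}  →  sig = [2:1,1]
  P = {1,5}:  v_{1} + v_{5} = v_{2} + 2·v_{9}  →  sig = [2:1,2]
  P = {4,6}:  v_{4} + v_{6} = v_{7} + 2·v_{9}  →  sig = [2:1,2]
  P = {3,6}:  v_{3} + v_{6} = v_{7} + 3·v_{9}  →  sig = [2:1,3]
  P = {3,5}:  v_{3} + v_{5} = 2·v_{9}  →  sig = [2:2]
  P = {1,6}:  v_{1} + v_{6} = 3·v_{9}  →  sig = [2:3]
  P = {5,7,9}:  v_{5} + v_{7} + v_{9} = v_{6}  →  sig = [3:1]

Hence PRS(X_Σ) =
    |P|=2: 15 collections, coeffs (), (), (1), (1), (1), (1), (1), (1,1), (1,1), (1,1), (1,2), (1,2), (1,3), (2), (3)
    |P|=3: 1 collection, coeffs (1)


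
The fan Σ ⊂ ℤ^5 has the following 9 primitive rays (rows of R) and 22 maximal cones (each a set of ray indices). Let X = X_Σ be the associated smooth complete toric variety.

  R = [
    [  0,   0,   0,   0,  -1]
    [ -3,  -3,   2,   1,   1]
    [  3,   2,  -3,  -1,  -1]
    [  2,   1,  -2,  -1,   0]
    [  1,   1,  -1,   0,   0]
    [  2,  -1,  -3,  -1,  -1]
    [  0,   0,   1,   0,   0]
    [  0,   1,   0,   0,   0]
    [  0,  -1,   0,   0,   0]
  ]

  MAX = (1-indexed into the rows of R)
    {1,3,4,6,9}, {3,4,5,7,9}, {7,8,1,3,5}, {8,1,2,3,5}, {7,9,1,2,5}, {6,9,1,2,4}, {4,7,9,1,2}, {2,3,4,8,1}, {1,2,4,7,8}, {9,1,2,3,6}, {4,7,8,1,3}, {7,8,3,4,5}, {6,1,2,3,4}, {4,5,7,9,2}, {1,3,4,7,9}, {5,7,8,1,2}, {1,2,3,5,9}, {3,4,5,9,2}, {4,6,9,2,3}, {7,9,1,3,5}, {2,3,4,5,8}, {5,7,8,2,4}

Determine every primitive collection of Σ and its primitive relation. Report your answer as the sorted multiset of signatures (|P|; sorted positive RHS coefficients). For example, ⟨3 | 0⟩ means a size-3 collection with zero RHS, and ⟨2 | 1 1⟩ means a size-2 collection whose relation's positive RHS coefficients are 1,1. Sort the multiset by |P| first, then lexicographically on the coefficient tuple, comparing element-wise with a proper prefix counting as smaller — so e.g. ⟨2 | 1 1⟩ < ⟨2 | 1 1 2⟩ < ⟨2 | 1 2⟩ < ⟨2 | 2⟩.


The 7 primitive collections of Σ (r=9, n=5):

  P={8,9}:  v_{8} + v_{9} = 0  →  sig = ⟨2 | 0⟩
  P={6,8}:  v_{6} + v_{8} = v_{1} + v_{2} + v_{3} + v_{4}  →  sig = ⟨2 | 1 1 1 1⟩
  P={5,6}:  v_{5} + v_{6} = v_{2} + 2·v_{3} + v_{9}  →  sig = ⟨2 | 1 1 2⟩
  P={6,7}:  v_{6} + v_{7} = v_{1} + v_{4} + 2·v_{9}  →  sig = ⟨2 | 1 1 2⟩
  P={1,4,5}:  v_{1} + v_{4} + v_{5} = v_{3}  →  sig = ⟨3 | 1⟩
  P={2,3,7}:  v_{2} + v_{3} + v_{7} = v_{9}  →  sig = ⟨3 | 1⟩
  P={1,2,3,4,9}:  v_{1} + v_{2} + v_{3} + v_{4} + v_{9} = v_{6}  →  sig = ⟨5 | 1⟩

so the primitive-relation signature multiset is
[⟨2 | 0⟩, ⟨2 | 1 1 1 1⟩, ⟨2 | 1 1 2⟩, ⟨2 | 1 1 2⟩, ⟨3 | 1⟩, ⟨3 | 1⟩, ⟨5 | 1⟩]


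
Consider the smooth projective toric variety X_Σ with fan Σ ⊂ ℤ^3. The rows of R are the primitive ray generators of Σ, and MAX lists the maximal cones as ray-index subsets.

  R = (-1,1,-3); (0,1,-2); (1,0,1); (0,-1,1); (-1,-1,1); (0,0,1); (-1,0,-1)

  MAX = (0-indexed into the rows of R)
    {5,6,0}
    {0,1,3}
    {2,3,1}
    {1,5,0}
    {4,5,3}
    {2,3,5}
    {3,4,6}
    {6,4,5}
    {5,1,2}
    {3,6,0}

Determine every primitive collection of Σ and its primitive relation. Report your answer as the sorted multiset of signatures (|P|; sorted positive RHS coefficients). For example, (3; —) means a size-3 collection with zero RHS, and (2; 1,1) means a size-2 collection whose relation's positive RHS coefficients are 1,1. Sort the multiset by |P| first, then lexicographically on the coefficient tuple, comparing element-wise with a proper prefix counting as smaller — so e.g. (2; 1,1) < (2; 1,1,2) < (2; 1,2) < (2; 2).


Minimal non-faces — 9 found among 7 rays, 10 max cones:

  P={2,6}:  v_{2} + v_{6} = 0  ⇒ sig = (2; —)
  P={0,2}:  v_{0} + v_{2} = v_{1}  ⇒ sig = (2; 1)
  P={1,4}:  v_{1} + v_{4} = v_{6}  ⇒ sig = (2; 1)
  P={1,6}:  v_{1} + v_{6} = v_{0}  ⇒ sig = (2; 1)
  P={2,4}:  v_{2} + v_{4} = v_{3} + v_{5}  ⇒ sig = (2; 1,1)
  P={0,4}:  v_{0} + v_{4} = 2·v_{6}  ⇒ sig = (2; 2)
  P={1,3,5}:  v_{1} + v_{3} + v_{5} = 0  ⇒ sig = (3; —)
  P={0,3,5}:  v_{0} + v_{3} + v_{5} = v_{6}  ⇒ sig = (3; 1)
  P={3,5,6}:  v_{3} + v_{5} + v_{6} = v_{4}  ⇒ sig = (3; 1)

Hence PRS(X_Σ) =
{ (2; —),  (2; 1) ×3,  (2; 1,1),  (2; 2),  (3; —),  (3; 1) ×2 }
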